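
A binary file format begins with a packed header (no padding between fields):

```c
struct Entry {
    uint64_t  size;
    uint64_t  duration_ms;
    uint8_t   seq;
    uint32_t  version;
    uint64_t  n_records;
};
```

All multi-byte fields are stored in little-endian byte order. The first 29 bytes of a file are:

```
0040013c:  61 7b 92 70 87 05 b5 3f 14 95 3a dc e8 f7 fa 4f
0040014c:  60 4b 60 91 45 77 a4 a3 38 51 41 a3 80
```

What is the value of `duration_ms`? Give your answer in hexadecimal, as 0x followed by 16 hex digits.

`duration_ms` follows `size` (8 bytes), so it starts at byte offset 8 and occupies 8 bytes.
Bytes at offsets 8..15: 14 95 3A DC E8 F7 FA 4F.
Little-endian stores the least-significant byte at the lowest address.
Reassemble most-significant byte first: 4F FA F7 E8 DC 3A 95 14 → 0x4FFAF7E8DC3A9514.

0x4FFAF7E8DC3A9514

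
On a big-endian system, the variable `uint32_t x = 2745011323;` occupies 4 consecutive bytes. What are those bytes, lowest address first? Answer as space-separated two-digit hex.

2745011323 in hexadecimal, padded to 32 bits, is 0xA39D8C7B.
Split into bytes (most-significant first): A3 9D 8C 7B.
Big-endian stores the most-significant byte at the lowest address.
So the memory order matches the most-significant-first order: A3 9D 8C 7B.

A3 9D 8C 7B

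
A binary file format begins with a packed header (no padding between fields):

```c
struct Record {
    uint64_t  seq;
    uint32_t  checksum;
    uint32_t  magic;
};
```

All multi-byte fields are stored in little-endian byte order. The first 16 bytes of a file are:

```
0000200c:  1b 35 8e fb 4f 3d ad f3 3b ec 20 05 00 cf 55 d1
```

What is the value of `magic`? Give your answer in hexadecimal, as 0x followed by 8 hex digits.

`magic` follows `seq` (8 B), `checksum` (4 B), so it starts at offset 8 + 4 = 12 and occupies 4 bytes.
Bytes at offsets 12..15: 00 CF 55 D1.
In little-endian order the low byte comes first in memory.
Reassemble most-significant byte first: D1 55 CF 00 → 0xD155CF00.

0xD155CF00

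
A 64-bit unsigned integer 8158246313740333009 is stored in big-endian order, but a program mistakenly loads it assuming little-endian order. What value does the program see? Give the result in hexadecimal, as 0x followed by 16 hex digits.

0xD1EFA150CCE93771

8158246313740333009 in 64-bit hexadecimal is 0x7137E9CC50A1EFD1.
Stored big-endian, the bytes at ascending addresses are 71 37 E9 CC 50 A1 EF D1.
Read back as little-endian, the first byte is least significant, giving 0xD1EFA150CCE93771.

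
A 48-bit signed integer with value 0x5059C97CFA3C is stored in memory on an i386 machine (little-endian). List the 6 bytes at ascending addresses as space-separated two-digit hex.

Split into bytes (most-significant first): 50 59 C9 7C FA 3C.
Little-endian stores the least-significant byte at the lowest address.
So at ascending addresses the bytes are 3C FA 7C C9 59 50.

3C FA 7C C9 59 50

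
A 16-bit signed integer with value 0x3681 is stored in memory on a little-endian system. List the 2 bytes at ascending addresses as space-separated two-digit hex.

Split into bytes (most-significant first): 36 81.
In little-endian order the low byte comes first in memory.
So at ascending addresses the bytes are 81 36.

81 36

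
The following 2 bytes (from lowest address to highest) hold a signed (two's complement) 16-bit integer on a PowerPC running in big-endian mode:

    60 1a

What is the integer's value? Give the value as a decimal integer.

In big-endian order the high byte comes first in memory.
The bytes are already most-significant first: 0x601A.
0x601A = 24602.

24602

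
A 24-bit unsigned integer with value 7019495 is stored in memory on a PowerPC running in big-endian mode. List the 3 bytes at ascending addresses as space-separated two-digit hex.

6B 1B E7

7019495 in hexadecimal, padded to 24 bits, is 0x6B1BE7.
Split into bytes (most-significant first): 6B 1B E7.
In big-endian order the high byte comes first in memory.
So the memory order matches the most-significant-first order: 6B 1B E7.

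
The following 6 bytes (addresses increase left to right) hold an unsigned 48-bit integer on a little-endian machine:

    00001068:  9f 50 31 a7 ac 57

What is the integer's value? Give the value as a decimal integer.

96399051018399

Little-endian stores the least-significant byte at the lowest address.
Reassemble most-significant byte first: 57 AC A7 31 50 9F → 0x57ACA731509F.
0x57ACA731509F = 96399051018399.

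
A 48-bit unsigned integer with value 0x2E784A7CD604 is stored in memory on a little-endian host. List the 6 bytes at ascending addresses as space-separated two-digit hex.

04 D6 7C 4A 78 2E

Split into bytes (most-significant first): 2E 78 4A 7C D6 04.
In little-endian order the low byte comes first in memory.
So at ascending addresses the bytes are 04 D6 7C 4A 78 2E.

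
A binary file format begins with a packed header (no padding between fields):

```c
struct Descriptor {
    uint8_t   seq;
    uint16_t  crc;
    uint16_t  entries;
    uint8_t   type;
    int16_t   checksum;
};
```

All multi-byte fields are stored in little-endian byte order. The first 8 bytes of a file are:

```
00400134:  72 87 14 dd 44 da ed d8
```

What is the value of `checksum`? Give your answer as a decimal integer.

`checksum` follows `seq` (1 B), `crc` (2 B), `entries` (2 B), `type` (1 B), so it starts at offset 1 + 2 + 2 + 1 = 6 and occupies 2 bytes.
Bytes at offsets 6..7: ED D8.
Little-endian: lowest address holds the least-significant byte.
Reassemble most-significant byte first: D8 ED → 0xD8ED.
Top bit is set, so as a signed 16-bit value this is 0xD8ED − 2^16 = -10003.

-10003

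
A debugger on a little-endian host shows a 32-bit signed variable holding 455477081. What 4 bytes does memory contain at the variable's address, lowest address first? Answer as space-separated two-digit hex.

59 07 26 1B

455477081 in hexadecimal, padded to 32 bits, is 0x1B260759.
Split into bytes (most-significant first): 1B 26 07 59.
Little-endian stores the least-significant byte at the lowest address.
So at ascending addresses the bytes are 59 07 26 1B.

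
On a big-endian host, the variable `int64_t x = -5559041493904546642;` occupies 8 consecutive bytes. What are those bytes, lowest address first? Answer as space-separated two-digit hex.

B2 DA 51 36 E0 29 A4 AE

Two's complement of -5559041493904546642 in 64 bits: 5559041493904546642 = 0x4D25AEC91FD65B52; invert → 0xB2DA5136E029A4AD; add 1 → 0xB2DA5136E029A4AE.
Split into bytes (most-significant first): B2 DA 51 36 E0 29 A4 AE.
Big-endian: lowest address holds the most-significant byte.
So the memory order matches the most-significant-first order: B2 DA 51 36 E0 29 A4 AE.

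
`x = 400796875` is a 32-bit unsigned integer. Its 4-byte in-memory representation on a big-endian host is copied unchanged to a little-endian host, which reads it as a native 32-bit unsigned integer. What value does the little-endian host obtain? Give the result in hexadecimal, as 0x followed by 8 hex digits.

0xCBACE317

400796875 in 32-bit hexadecimal is 0x17E3ACCB.
Stored big-endian, the bytes at ascending addresses are 17 E3 AC CB.
Read back as little-endian, the first byte is least significant, giving 0xCBACE317.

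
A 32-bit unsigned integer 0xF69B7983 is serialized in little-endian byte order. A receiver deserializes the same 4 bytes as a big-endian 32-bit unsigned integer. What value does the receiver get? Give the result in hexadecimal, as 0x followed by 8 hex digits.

0x83799BF6

Stored little-endian, the bytes at ascending addresses are 83 79 9B F6.
Read back as big-endian, the last byte is least significant, giving 0x83799BF6.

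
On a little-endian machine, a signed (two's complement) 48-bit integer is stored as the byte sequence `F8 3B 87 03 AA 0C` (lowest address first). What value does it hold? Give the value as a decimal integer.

13924343167992

Little-endian: lowest address holds the least-significant byte.
Reassemble most-significant byte first: 0C AA 03 87 3B F8 → 0x0CAA03873BF8.
0x0CAA03873BF8 = 13924343167992.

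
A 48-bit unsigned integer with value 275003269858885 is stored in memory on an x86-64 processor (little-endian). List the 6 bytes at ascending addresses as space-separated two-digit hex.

45 46 36 30 1D FA

275003269858885 in hexadecimal, padded to 48 bits, is 0xFA1D30364645.
Split into bytes (most-significant first): FA 1D 30 36 46 45.
In little-endian order the low byte comes first in memory.
So at ascending addresses the bytes are 45 46 36 30 1D FA.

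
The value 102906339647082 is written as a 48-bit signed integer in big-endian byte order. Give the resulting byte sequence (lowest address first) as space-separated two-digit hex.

102906339647082 in hexadecimal, padded to 48 bits, is 0x5D97BFD1DE6A.
Split into bytes (most-significant first): 5D 97 BF D1 DE 6A.
Big-endian stores the most-significant byte at the lowest address.
So the memory order matches the most-significant-first order: 5D 97 BF D1 DE 6A.

5D 97 BF D1 DE 6A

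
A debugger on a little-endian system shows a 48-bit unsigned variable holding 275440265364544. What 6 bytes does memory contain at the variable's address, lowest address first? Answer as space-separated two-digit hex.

275440265364544 in hexadecimal, padded to 48 bits, is 0xFA82EF2C8440.
Split into bytes (most-significant first): FA 82 EF 2C 84 40.
Little-endian stores the least-significant byte at the lowest address.
So at ascending addresses the bytes are 40 84 2C EF 82 FA.

40 84 2C EF 82 FA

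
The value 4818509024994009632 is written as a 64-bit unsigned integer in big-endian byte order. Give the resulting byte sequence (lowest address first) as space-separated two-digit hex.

42 DE C8 6D BD C8 22 20

4818509024994009632 in hexadecimal, padded to 64 bits, is 0x42DEC86DBDC82220.
Split into bytes (most-significant first): 42 DE C8 6D BD C8 22 20.
Big-endian stores the most-significant byte at the lowest address.
So the memory order matches the most-significant-first order: 42 DE C8 6D BD C8 22 20.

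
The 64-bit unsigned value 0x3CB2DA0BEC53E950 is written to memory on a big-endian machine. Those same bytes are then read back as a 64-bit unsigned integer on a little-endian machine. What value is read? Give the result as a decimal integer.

Stored big-endian, the bytes at ascending addresses are 3C B2 DA 0B EC 53 E9 50.
Read back as little-endian, the first byte is least significant, giving 0x50E953EC0BDAB23C.
0x50E953EC0BDAB23C = 5830283465884086844.

5830283465884086844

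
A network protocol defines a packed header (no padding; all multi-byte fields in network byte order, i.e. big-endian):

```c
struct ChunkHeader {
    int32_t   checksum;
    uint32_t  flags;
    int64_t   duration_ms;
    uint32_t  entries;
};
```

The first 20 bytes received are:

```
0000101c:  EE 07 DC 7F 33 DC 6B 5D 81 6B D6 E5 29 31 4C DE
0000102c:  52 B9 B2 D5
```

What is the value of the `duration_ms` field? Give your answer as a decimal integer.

-9120960340581856034

`duration_ms` follows `checksum` (4 B), `flags` (4 B), so it starts at offset 4 + 4 = 8 and occupies 8 bytes.
Bytes at offsets 8..15: 81 6B D6 E5 29 31 4C DE.
Big-endian stores the most-significant byte at the lowest address.
The bytes are already most-significant first: 0x816BD6E529314CDE.
Top bit is set, so as a signed 64-bit value this is 0x816BD6E529314CDE − 2^64 = -9120960340581856034.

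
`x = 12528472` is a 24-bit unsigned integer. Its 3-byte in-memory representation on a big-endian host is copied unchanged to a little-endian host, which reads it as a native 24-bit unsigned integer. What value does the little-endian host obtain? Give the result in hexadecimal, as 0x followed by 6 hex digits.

12528472 in 24-bit hexadecimal is 0xBF2B58.
Stored big-endian, the bytes at ascending addresses are BF 2B 58.
Read back as little-endian, the first byte is least significant, giving 0x582BBF.

0x582BBF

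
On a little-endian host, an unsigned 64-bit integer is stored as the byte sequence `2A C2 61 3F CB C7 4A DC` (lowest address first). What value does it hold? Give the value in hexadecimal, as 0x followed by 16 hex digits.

0xDC4AC7CB3F61C22A

In little-endian order the low byte comes first in memory.
Reassemble most-significant byte first: DC 4A C7 CB 3F 61 C2 2A → 0xDC4AC7CB3F61C22A.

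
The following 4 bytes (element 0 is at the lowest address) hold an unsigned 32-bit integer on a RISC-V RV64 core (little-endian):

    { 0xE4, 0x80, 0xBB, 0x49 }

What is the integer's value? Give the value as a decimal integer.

Little-endian: lowest address holds the least-significant byte.
Reassemble most-significant byte first: 49 BB 80 E4 → 0x49BB80E4.
0x49BB80E4 = 1237024996.

1237024996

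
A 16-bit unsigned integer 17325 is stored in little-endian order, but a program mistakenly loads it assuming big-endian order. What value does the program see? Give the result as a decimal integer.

17325 in 16-bit hexadecimal is 0x43AD.
Stored little-endian, the bytes at ascending addresses are AD 43.
Read back as big-endian, the last byte is least significant, giving 0xAD43.
0xAD43 = 44355.

44355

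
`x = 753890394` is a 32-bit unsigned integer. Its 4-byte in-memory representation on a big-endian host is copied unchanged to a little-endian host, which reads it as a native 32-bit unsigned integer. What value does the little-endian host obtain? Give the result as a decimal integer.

1517612844

753890394 in 32-bit hexadecimal is 0x2CEF745A.
Stored big-endian, the bytes at ascending addresses are 2C EF 74 5A.
Read back as little-endian, the first byte is least significant, giving 0x5A74EF2C.
0x5A74EF2C = 1517612844.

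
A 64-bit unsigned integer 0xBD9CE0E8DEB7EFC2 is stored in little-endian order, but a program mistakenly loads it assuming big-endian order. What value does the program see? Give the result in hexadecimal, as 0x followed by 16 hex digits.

Stored little-endian, the bytes at ascending addresses are C2 EF B7 DE E8 E0 9C BD.
Read back as big-endian, the last byte is least significant, giving 0xC2EFB7DEE8E09CBD.

0xC2EFB7DEE8E09CBD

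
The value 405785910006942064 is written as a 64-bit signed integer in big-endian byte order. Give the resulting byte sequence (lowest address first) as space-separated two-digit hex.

05 A1 A4 22 9C D2 89 70

405785910006942064 in hexadecimal, padded to 64 bits, is 0x05A1A4229CD28970.
Split into bytes (most-significant first): 05 A1 A4 22 9C D2 89 70.
Big-endian: lowest address holds the most-significant byte.
So the memory order matches the most-significant-first order: 05 A1 A4 22 9C D2 89 70.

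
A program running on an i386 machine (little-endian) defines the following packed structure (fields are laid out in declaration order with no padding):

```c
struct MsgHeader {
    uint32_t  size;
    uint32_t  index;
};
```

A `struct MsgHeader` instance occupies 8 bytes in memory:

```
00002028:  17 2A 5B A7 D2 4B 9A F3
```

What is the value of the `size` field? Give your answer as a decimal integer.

`size` is the first field, at byte offset 0, occupying 4 bytes.
Bytes at offsets 0..3: 17 2A 5B A7.
Little-endian: lowest address holds the least-significant byte.
Reassemble most-significant byte first: A7 5B 2A 17 → 0xA75B2A17.
0xA75B2A17 = 2807769623.

2807769623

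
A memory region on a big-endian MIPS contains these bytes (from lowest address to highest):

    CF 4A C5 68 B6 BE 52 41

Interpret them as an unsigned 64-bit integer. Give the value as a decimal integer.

In big-endian order the high byte comes first in memory.
The bytes are already most-significant first: 0xCF4AC568B6BE5241.
0xCF4AC568B6BE5241 = 14936968167660868161.

14936968167660868161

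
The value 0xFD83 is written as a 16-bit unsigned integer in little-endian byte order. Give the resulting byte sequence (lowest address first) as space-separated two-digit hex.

Split into bytes (most-significant first): FD 83.
Little-endian: lowest address holds the least-significant byte.
So at ascending addresses the bytes are 83 FD.

83 FD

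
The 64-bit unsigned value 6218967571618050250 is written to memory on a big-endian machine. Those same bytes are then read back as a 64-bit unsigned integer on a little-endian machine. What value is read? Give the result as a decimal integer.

6218967571618050250 in 64-bit hexadecimal is 0x564E360E8FF7B0CA.
Stored big-endian, the bytes at ascending addresses are 56 4E 36 0E 8F F7 B0 CA.
Read back as little-endian, the first byte is least significant, giving 0xCAB0F78F0E364E56.
0xCAB0F78F0E364E56 = 14605445785353342550.

14605445785353342550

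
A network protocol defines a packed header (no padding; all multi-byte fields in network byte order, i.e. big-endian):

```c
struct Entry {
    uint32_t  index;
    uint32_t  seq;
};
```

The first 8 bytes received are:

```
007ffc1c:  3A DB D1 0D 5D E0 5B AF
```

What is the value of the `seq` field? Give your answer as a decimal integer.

`seq` follows `index` (4 bytes), so it starts at byte offset 4 and occupies 4 bytes.
Bytes at offsets 4..7: 5D E0 5B AF.
Big-endian: lowest address holds the most-significant byte.
The bytes are already most-significant first: 0x5DE05BAF.
0x5DE05BAF = 1574984623.

1574984623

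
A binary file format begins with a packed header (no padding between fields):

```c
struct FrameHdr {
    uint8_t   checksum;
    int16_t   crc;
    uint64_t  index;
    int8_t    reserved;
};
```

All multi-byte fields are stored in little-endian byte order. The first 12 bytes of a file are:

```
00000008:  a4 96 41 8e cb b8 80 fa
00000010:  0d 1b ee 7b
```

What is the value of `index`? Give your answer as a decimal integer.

`index` follows `checksum` (1 B), `crc` (2 B), so it starts at offset 1 + 2 = 3 and occupies 8 bytes.
Bytes at offsets 3..10: 8E CB B8 80 FA 0D 1B EE.
Little-endian: lowest address holds the least-significant byte.
Reassemble most-significant byte first: EE 1B 0D FA 80 B8 CB 8E → 0xEE1B0DFA80B8CB8E.
0xEE1B0DFA80B8CB8E = 17157322574950615950.

17157322574950615950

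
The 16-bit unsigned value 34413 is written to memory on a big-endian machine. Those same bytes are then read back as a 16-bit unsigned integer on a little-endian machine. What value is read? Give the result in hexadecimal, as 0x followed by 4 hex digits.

0x6D86

34413 in 16-bit hexadecimal is 0x866D.
Stored big-endian, the bytes at ascending addresses are 86 6D.
Read back as little-endian, the first byte is least significant, giving 0x6D86.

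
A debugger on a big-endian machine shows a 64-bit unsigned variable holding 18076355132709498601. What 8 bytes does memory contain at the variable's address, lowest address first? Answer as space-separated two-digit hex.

18076355132709498601 in hexadecimal, padded to 64 bits, is 0xFADC1D3876F56EE9.
Split into bytes (most-significant first): FA DC 1D 38 76 F5 6E E9.
Big-endian stores the most-significant byte at the lowest address.
So the memory order matches the most-significant-first order: FA DC 1D 38 76 F5 6E E9.

FA DC 1D 38 76 F5 6E E9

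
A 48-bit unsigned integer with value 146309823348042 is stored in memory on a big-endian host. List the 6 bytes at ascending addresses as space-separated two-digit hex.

85 11 69 0C 3D 4A

146309823348042 in hexadecimal, padded to 48 bits, is 0x8511690C3D4A.
Split into bytes (most-significant first): 85 11 69 0C 3D 4A.
Big-endian: lowest address holds the most-significant byte.
So the memory order matches the most-significant-first order: 85 11 69 0C 3D 4A.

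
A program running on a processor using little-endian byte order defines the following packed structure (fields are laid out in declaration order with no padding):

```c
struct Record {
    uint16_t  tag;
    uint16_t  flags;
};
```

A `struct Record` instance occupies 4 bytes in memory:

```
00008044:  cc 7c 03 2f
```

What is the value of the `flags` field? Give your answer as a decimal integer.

12035

`flags` follows `tag` (2 bytes), so it starts at byte offset 2 and occupies 2 bytes.
Bytes at offsets 2..3: 03 2F.
In little-endian order the low byte comes first in memory.
Reassemble most-significant byte first: 2F 03 → 0x2F03.
0x2F03 = 12035.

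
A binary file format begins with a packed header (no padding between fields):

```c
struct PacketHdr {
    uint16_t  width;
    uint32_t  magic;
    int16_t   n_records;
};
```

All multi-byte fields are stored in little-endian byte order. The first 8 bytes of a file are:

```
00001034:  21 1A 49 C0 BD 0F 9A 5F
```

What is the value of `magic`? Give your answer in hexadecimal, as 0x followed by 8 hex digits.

`magic` follows `width` (2 bytes), so it starts at byte offset 2 and occupies 4 bytes.
Bytes at offsets 2..5: 49 C0 BD 0F.
Little-endian stores the least-significant byte at the lowest address.
Reassemble most-significant byte first: 0F BD C0 49 → 0x0FBDC049.

0x0FBDC049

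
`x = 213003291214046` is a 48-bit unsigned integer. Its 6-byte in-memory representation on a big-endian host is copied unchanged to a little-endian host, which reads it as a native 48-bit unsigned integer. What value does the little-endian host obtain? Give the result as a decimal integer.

213003291214046 in 48-bit hexadecimal is 0xC1B9B18240DE.
Stored big-endian, the bytes at ascending addresses are C1 B9 B1 82 40 DE.
Read back as little-endian, the first byte is least significant, giving 0xDE4082B1B9C1.
0xDE4082B1B9C1 = 244368651958721.

244368651958721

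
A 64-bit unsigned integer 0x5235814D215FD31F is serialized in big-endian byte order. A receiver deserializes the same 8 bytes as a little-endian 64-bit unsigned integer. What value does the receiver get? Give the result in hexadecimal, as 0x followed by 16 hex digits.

0x1FD35F214D813552

Stored big-endian, the bytes at ascending addresses are 52 35 81 4D 21 5F D3 1F.
Read back as little-endian, the first byte is least significant, giving 0x1FD35F214D813552.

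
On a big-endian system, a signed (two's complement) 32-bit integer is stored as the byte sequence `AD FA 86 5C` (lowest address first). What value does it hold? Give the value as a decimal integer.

In big-endian order the high byte comes first in memory.
The bytes are already most-significant first: 0xADFA865C.
Top bit is set, so as a signed 32-bit value this is 0xADFA865C − 2^32 = -1376090532.

-1376090532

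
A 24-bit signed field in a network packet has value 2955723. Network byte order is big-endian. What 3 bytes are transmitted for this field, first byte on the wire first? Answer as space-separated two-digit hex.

2955723 in hexadecimal, padded to 24 bits, is 0x2D19CB.
Split into bytes (most-significant first): 2D 19 CB.
Big-endian: lowest address holds the most-significant byte.
So the memory order matches the most-significant-first order: 2D 19 CB.

2D 19 CB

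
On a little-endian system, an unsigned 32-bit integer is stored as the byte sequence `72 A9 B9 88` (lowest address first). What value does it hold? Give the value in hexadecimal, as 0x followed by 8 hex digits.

0x88B9A972

Little-endian stores the least-significant byte at the lowest address.
Reassemble most-significant byte first: 88 B9 A9 72 → 0x88B9A972.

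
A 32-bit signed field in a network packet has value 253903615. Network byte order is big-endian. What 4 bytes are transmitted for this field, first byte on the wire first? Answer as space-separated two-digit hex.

0F 22 42 FF

253903615 in hexadecimal, padded to 32 bits, is 0x0F2242FF.
Split into bytes (most-significant first): 0F 22 42 FF.
In big-endian order the high byte comes first in memory.
So the memory order matches the most-significant-first order: 0F 22 42 FF.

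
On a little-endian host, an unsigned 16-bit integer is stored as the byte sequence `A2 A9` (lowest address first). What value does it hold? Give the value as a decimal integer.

43426

Little-endian: lowest address holds the least-significant byte.
Reassemble most-significant byte first: A9 A2 → 0xA9A2.
0xA9A2 = 43426.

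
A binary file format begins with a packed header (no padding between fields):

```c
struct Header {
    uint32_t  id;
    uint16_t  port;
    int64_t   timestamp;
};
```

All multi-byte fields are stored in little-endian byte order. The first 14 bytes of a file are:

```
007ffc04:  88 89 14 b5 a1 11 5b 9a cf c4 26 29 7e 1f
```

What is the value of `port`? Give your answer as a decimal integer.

4513

`port` follows `id` (4 bytes), so it starts at byte offset 4 and occupies 2 bytes.
Bytes at offsets 4..5: A1 11.
In little-endian order the low byte comes first in memory.
Reassemble most-significant byte first: 11 A1 → 0x11A1.
0x11A1 = 4513.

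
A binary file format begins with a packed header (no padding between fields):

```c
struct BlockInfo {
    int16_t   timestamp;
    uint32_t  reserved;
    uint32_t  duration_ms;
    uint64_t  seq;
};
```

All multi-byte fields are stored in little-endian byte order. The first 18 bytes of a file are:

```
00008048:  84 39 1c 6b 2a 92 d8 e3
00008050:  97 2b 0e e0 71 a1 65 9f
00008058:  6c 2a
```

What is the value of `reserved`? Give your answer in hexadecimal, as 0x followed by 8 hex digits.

0x922A6B1C

`reserved` follows `timestamp` (2 bytes), so it starts at byte offset 2 and occupies 4 bytes.
Bytes at offsets 2..5: 1C 6B 2A 92.
In little-endian order the low byte comes first in memory.
Reassemble most-significant byte first: 92 2A 6B 1C → 0x922A6B1C.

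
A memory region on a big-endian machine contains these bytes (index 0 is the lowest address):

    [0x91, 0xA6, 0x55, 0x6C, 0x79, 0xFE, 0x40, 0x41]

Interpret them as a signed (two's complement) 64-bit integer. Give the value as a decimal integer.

In big-endian order the high byte comes first in memory.
The bytes are already most-significant first: 0x91A6556C79FE4041.
Top bit is set, so as a signed 64-bit value this is 0x91A6556C79FE4041 − 2^64 = -7951574167684497343.

-7951574167684497343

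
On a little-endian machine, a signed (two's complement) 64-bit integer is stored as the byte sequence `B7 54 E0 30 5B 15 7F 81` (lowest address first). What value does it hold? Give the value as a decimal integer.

In little-endian order the low byte comes first in memory.
Reassemble most-significant byte first: 81 7F 15 5B 30 E0 54 B7 → 0x817F155B30E054B7.
Top bit is set, so as a signed 64-bit value this is 0x817F155B30E054B7 − 2^64 = -9115543639368379209.

-9115543639368379209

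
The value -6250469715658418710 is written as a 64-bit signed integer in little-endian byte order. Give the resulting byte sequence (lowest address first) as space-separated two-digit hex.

Two's complement of -6250469715658418710 in 64 bits: 6250469715658418710 = 0x56BE211709282A16; invert → 0xA941DEE8F6D7D5E9; add 1 → 0xA941DEE8F6D7D5EA.
Split into bytes (most-significant first): A9 41 DE E8 F6 D7 D5 EA.
Little-endian: lowest address holds the least-significant byte.
So at ascending addresses the bytes are EA D5 D7 F6 E8 DE 41 A9.

EA D5 D7 F6 E8 DE 41 A9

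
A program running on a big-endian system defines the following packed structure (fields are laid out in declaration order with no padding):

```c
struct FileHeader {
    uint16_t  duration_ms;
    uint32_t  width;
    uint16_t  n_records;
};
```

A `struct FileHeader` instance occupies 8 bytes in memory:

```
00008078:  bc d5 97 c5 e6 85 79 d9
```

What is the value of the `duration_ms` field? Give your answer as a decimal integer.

48341

`duration_ms` is the first field, at byte offset 0, occupying 2 bytes.
Bytes at offsets 0..1: BC D5.
Big-endian: lowest address holds the most-significant byte.
The bytes are already most-significant first: 0xBCD5.
0xBCD5 = 48341.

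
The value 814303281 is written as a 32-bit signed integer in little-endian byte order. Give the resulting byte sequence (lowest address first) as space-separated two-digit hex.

31 48 89 30

814303281 in hexadecimal, padded to 32 bits, is 0x30894831.
Split into bytes (most-significant first): 30 89 48 31.
Little-endian: lowest address holds the least-significant byte.
So at ascending addresses the bytes are 31 48 89 30.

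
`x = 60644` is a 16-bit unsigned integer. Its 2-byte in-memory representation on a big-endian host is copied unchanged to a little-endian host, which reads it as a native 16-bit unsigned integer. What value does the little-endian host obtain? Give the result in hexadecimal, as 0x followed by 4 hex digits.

0xE4EC

60644 in 16-bit hexadecimal is 0xECE4.
Stored big-endian, the bytes at ascending addresses are EC E4.
Read back as little-endian, the first byte is least significant, giving 0xE4EC.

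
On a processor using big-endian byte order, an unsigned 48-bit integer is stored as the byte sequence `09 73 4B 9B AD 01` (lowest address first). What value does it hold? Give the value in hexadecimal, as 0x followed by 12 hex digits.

In big-endian order the high byte comes first in memory.
The bytes are already most-significant first: 0x09734B9BAD01.

0x09734B9BAD01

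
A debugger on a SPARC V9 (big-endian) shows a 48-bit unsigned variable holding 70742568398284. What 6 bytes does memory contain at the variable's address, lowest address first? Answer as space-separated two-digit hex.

70742568398284 in hexadecimal, padded to 48 bits, is 0x405709A8EDCC.
Split into bytes (most-significant first): 40 57 09 A8 ED CC.
Big-endian stores the most-significant byte at the lowest address.
So the memory order matches the most-significant-first order: 40 57 09 A8 ED CC.

40 57 09 A8 ED CC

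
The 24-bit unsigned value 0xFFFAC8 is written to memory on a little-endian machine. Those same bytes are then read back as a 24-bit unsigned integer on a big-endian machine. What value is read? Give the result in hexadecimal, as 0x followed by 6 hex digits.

0xC8FAFF

Stored little-endian, the bytes at ascending addresses are C8 FA FF.
Read back as big-endian, the last byte is least significant, giving 0xC8FAFF.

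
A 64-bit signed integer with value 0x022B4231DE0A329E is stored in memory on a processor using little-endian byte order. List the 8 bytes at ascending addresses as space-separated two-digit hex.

9E 32 0A DE 31 42 2B 02

Split into bytes (most-significant first): 02 2B 42 31 DE 0A 32 9E.
Little-endian: lowest address holds the least-significant byte.
So at ascending addresses the bytes are 9E 32 0A DE 31 42 2B 02.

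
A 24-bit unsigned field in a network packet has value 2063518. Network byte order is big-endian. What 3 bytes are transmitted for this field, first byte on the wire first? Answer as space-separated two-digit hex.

1F 7C 9E

2063518 in hexadecimal, padded to 24 bits, is 0x1F7C9E.
Split into bytes (most-significant first): 1F 7C 9E.
In big-endian order the high byte comes first in memory.
So the memory order matches the most-significant-first order: 1F 7C 9E.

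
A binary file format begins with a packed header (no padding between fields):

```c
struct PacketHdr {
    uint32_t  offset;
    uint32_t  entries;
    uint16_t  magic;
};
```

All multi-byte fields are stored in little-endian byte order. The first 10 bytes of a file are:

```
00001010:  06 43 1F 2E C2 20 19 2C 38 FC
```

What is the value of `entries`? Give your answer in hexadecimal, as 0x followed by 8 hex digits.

0x2C1920C2

`entries` follows `offset` (4 bytes), so it starts at byte offset 4 and occupies 4 bytes.
Bytes at offsets 4..7: C2 20 19 2C.
In little-endian order the low byte comes first in memory.
Reassemble most-significant byte first: 2C 19 20 C2 → 0x2C1920C2.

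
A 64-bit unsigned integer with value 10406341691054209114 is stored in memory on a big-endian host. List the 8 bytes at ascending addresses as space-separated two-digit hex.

90 6A C0 A2 02 9F B8 5A

10406341691054209114 in hexadecimal, padded to 64 bits, is 0x906AC0A2029FB85A.
Split into bytes (most-significant first): 90 6A C0 A2 02 9F B8 5A.
Big-endian: lowest address holds the most-significant byte.
So the memory order matches the most-significant-first order: 90 6A C0 A2 02 9F B8 5A.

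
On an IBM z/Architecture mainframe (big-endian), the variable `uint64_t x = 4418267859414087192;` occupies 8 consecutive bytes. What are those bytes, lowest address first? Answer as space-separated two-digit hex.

3D 50 D7 35 8A E6 F6 18

4418267859414087192 in hexadecimal, padded to 64 bits, is 0x3D50D7358AE6F618.
Split into bytes (most-significant first): 3D 50 D7 35 8A E6 F6 18.
In big-endian order the high byte comes first in memory.
So the memory order matches the most-significant-first order: 3D 50 D7 35 8A E6 F6 18.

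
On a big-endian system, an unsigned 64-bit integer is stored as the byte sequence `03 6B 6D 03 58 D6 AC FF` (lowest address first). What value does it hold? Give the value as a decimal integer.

246410465764617471

Big-endian: lowest address holds the most-significant byte.
The bytes are already most-significant first: 0x036B6D0358D6ACFF.
0x036B6D0358D6ACFF = 246410465764617471.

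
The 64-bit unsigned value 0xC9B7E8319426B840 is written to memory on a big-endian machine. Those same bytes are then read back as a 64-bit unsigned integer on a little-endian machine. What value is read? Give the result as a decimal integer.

4663519832076498889

Stored big-endian, the bytes at ascending addresses are C9 B7 E8 31 94 26 B8 40.
Read back as little-endian, the first byte is least significant, giving 0x40B8269431E8B7C9.
0x40B8269431E8B7C9 = 4663519832076498889.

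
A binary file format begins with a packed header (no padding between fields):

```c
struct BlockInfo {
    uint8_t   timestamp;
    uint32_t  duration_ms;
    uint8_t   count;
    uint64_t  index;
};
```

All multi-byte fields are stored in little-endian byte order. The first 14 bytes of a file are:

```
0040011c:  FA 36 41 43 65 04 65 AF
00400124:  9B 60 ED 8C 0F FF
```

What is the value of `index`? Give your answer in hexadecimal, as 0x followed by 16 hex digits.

`index` follows `timestamp` (1 B), `duration_ms` (4 B), `count` (1 B), so it starts at offset 1 + 4 + 1 = 6 and occupies 8 bytes.
Bytes at offsets 6..13: 65 AF 9B 60 ED 8C 0F FF.
Little-endian: lowest address holds the least-significant byte.
Reassemble most-significant byte first: FF 0F 8C ED 60 9B AF 65 → 0xFF0F8CED609BAF65.

0xFF0F8CED609BAF65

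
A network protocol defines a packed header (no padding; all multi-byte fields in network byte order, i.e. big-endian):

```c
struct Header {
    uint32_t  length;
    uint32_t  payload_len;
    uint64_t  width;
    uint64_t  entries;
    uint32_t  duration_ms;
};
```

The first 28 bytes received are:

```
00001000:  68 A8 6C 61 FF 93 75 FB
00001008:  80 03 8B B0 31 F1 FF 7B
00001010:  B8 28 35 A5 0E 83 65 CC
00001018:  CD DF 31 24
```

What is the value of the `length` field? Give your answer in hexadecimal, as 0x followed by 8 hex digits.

`length` is the first field, at byte offset 0, occupying 4 bytes.
Bytes at offsets 0..3: 68 A8 6C 61.
Big-endian: lowest address holds the most-significant byte.
The bytes are already most-significant first: 0x68A86C61.

0x68A86C61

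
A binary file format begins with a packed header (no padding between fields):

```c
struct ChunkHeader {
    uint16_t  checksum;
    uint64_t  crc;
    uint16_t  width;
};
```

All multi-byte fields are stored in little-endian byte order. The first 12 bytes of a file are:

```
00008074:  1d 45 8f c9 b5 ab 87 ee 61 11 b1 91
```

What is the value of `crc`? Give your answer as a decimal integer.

`crc` follows `checksum` (2 bytes), so it starts at byte offset 2 and occupies 8 bytes.
Bytes at offsets 2..9: 8F C9 B5 AB 87 EE 61 11.
In little-endian order the low byte comes first in memory.
Reassemble most-significant byte first: 11 61 EE 87 AB B5 C9 8F → 0x1161EE87ABB5C98F.
0x1161EE87ABB5C98F = 1252544437854521743.

1252544437854521743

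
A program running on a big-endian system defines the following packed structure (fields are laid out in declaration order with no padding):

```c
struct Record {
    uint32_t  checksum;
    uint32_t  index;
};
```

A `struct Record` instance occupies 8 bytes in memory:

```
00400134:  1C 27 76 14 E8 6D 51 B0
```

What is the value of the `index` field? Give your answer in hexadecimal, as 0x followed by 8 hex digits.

`index` follows `checksum` (4 bytes), so it starts at byte offset 4 and occupies 4 bytes.
Bytes at offsets 4..7: E8 6D 51 B0.
Big-endian stores the most-significant byte at the lowest address.
The bytes are already most-significant first: 0xE86D51B0.

0xE86D51B0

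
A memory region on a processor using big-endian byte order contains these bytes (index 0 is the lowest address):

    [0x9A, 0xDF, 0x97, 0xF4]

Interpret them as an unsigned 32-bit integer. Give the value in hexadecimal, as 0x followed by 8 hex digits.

0x9ADF97F4

Big-endian: lowest address holds the most-significant byte.
The bytes are already most-significant first: 0x9ADF97F4.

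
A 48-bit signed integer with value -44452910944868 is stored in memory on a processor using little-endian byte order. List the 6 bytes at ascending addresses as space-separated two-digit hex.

Two's complement of -44452910944868 in 48 bits: 44452910944868 = 0x286DFFF75264; invert → 0xD7920008AD9B; add 1 → 0xD7920008AD9C.
Split into bytes (most-significant first): D7 92 00 08 AD 9C.
Little-endian stores the least-significant byte at the lowest address.
So at ascending addresses the bytes are 9C AD 08 00 92 D7.

9C AD 08 00 92 D7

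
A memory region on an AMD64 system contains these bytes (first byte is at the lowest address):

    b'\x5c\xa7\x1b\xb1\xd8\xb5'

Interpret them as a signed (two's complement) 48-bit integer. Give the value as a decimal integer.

-81532687767716

Little-endian: lowest address holds the least-significant byte.
Reassemble most-significant byte first: B5 D8 B1 1B A7 5C → 0xB5D8B11BA75C.
Top bit is set, so as a signed 48-bit value this is 0xB5D8B11BA75C − 2^48 = -81532687767716.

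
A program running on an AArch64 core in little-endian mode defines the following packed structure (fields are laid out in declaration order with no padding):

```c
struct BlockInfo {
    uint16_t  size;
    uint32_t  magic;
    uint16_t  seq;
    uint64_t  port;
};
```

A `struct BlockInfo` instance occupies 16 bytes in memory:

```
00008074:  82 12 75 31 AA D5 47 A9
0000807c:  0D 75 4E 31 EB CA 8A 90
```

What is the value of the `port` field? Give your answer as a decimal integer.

10415360199741043981

`port` follows `size` (2 B), `magic` (4 B), `seq` (2 B), so it starts at offset 2 + 4 + 2 = 8 and occupies 8 bytes.
Bytes at offsets 8..15: 0D 75 4E 31 EB CA 8A 90.
Little-endian stores the least-significant byte at the lowest address.
Reassemble most-significant byte first: 90 8A CA EB 31 4E 75 0D → 0x908ACAEB314E750D.
0x908ACAEB314E750D = 10415360199741043981.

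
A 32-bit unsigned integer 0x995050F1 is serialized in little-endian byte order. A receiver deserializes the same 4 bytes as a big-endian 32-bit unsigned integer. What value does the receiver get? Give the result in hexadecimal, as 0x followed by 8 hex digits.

0xF1505099

Stored little-endian, the bytes at ascending addresses are F1 50 50 99.
Read back as big-endian, the last byte is least significant, giving 0xF1505099.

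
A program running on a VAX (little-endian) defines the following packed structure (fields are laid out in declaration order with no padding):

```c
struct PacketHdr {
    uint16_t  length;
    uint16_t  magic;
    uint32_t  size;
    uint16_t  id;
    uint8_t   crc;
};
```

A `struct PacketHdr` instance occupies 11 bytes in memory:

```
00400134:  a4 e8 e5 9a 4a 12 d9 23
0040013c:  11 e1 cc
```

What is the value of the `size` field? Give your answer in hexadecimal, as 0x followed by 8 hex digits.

`size` follows `length` (2 B), `magic` (2 B), so it starts at offset 2 + 2 = 4 and occupies 4 bytes.
Bytes at offsets 4..7: 4A 12 D9 23.
Little-endian: lowest address holds the least-significant byte.
Reassemble most-significant byte first: 23 D9 12 4A → 0x23D9124A.

0x23D9124A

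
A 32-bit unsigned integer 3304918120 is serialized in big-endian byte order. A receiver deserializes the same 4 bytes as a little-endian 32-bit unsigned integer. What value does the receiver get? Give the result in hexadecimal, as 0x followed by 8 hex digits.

3304918120 in 32-bit hexadecimal is 0xC4FD0C68.
Stored big-endian, the bytes at ascending addresses are C4 FD 0C 68.
Read back as little-endian, the first byte is least significant, giving 0x680CFDC4.

0x680CFDC4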